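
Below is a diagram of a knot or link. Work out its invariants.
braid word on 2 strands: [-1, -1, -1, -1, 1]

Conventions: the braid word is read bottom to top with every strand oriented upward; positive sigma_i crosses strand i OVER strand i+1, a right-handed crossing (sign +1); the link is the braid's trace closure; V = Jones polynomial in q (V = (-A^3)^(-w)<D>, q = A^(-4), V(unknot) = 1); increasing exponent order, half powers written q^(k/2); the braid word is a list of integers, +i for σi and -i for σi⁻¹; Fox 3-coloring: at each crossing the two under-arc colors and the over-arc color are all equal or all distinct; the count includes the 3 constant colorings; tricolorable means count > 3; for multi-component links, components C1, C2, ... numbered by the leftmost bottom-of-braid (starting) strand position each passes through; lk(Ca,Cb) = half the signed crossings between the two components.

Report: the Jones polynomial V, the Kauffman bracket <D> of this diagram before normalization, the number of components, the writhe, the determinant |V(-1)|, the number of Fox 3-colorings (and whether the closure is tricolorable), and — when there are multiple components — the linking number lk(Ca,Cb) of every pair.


V = -q^-4 + q^-3 + q^-1
<D> = -A^-5 - A^3 + A^7 (w = -3)
1 component over 5 crossings, w = -3
9 Fox colorings among 3^5, |V(-1)| = 3: tricolorable
why: w = -3 (over 5 crossings) is diagram-only; (-A^3)^(3) removes it from V


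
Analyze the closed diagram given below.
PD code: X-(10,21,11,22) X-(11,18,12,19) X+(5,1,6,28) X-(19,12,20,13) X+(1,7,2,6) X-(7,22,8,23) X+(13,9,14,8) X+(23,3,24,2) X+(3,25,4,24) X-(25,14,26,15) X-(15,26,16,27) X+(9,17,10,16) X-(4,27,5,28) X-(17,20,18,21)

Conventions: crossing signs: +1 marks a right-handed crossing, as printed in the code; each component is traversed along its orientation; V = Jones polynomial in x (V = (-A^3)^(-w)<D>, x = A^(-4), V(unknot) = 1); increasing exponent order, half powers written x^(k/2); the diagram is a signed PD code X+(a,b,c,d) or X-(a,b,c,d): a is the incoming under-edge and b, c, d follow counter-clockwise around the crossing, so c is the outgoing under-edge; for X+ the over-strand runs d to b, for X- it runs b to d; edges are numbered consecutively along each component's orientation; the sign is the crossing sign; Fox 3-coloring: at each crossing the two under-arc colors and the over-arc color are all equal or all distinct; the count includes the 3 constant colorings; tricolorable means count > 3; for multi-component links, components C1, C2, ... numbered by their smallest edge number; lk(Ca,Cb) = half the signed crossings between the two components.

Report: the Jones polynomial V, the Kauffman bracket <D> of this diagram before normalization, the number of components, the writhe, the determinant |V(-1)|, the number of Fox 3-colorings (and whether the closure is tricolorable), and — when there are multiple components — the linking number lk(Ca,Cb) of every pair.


V = -x^-5 + 2x^-4 - 3x^-3 + 4x^-2 - 4x^-1 + 5 - 3x + 2x^2 - x^3
<D> = -A^-18 + 2A^-14 - 3A^-10 + 5A^-6 - 4A^-2 + 4A^2 - 3A^6 + 2A^10 - A^14 (w = -2)
1 component over 14 crossings, w = -2
3 Fox colorings among 3^14, |V(-1)| = 25: not tricolorable
why: w = -2 (over 14 crossings) is diagram-only; (-A^3)^(2) removes it from V


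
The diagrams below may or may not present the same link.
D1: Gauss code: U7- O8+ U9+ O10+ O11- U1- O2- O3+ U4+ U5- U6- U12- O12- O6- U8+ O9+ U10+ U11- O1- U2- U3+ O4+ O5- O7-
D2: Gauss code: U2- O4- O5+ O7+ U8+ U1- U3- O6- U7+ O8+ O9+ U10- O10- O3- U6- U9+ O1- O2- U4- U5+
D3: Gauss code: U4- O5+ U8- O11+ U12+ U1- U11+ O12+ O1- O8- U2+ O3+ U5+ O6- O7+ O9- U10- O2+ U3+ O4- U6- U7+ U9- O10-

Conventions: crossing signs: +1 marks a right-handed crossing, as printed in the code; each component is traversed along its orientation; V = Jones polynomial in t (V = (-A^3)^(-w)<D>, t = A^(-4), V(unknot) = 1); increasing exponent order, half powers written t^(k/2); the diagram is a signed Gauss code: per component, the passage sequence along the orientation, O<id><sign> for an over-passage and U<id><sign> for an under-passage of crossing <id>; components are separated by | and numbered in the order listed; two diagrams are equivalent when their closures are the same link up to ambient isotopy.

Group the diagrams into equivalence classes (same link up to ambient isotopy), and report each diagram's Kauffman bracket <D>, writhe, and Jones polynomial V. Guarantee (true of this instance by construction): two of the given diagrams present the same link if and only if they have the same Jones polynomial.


equivalence classes: {D1} | {D2} | {D3}
D1 (bracket A^-6; 12 crossings at w = -2): V = 1
V(D2) = t^-2 - t^-1 + 1 - t + t^2  [10 crossings, <D> = A^-14 - A^-10 + A^-6 - A^-2 + A^2, w = -2]
D3 (bracket -A^-12 + 2A^-8 - 2A^-4 + 3 - 2A^4 + 2A^8 - A^12; 12 crossings at w = 0): V = -t^-3 + 2t^-2 - 2t^-1 + 3 - 2t + 2t^2 - t^3
key observation: V(t) takes 3 values over 3 diagrams, fixing the grouping


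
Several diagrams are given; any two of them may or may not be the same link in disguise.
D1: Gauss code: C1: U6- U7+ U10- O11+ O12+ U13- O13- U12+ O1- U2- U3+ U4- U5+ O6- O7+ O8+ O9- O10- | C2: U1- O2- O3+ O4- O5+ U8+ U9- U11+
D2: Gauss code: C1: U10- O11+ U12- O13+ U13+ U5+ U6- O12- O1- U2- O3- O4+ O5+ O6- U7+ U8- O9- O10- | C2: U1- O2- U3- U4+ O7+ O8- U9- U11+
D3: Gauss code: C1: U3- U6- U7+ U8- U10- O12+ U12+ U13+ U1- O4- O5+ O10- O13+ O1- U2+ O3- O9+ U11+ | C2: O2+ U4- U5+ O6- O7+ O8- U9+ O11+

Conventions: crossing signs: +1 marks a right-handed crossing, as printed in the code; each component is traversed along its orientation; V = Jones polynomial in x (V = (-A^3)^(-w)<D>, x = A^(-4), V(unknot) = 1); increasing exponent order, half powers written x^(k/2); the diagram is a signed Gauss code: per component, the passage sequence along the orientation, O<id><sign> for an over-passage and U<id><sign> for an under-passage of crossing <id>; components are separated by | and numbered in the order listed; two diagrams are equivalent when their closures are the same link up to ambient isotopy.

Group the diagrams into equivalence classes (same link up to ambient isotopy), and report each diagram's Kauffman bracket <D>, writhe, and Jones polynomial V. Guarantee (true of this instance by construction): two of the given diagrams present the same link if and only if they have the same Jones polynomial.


equivalence classes: {D1} | {D2} | {D3}
D1 (bracket A^-5 + A^-1; 13 crossings at w = -1): V = -x^(-1/2) - x^(1/2)
V(D2) = -x^(-5/2) - x^(-1/2)  (w -3, c 13, <D> = A^-7 + A)
V(D3) = -x^(1/2) - x^(5/2)  [13 crossings, <D> = A^-7 + A, w = +1]
key observation: V(x) takes 3 values over 3 diagrams, fixing the grouping


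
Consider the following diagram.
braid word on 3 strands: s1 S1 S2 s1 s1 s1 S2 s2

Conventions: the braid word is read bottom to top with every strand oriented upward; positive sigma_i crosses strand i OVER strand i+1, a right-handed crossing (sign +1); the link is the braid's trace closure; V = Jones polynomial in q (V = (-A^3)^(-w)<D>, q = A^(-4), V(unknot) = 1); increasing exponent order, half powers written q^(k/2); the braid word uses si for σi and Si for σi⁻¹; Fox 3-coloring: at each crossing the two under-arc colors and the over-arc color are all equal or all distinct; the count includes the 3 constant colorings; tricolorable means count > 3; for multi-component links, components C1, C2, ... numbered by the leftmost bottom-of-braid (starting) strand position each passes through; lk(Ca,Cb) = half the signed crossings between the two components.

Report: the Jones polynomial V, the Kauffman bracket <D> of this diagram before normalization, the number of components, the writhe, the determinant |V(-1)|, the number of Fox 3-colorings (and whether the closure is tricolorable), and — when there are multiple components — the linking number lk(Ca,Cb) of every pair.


V(q) = q + q^3 - q^4
bracket: -A^-10 + A^-6 + A^2, w = +2
1 component, writhe +2, over 8 crossings
det 3, colorings 9 of 3^8 — tricolorable
observation: inverse pairs cancel, leaving σ2⁻¹ σ1 σ1 σ1


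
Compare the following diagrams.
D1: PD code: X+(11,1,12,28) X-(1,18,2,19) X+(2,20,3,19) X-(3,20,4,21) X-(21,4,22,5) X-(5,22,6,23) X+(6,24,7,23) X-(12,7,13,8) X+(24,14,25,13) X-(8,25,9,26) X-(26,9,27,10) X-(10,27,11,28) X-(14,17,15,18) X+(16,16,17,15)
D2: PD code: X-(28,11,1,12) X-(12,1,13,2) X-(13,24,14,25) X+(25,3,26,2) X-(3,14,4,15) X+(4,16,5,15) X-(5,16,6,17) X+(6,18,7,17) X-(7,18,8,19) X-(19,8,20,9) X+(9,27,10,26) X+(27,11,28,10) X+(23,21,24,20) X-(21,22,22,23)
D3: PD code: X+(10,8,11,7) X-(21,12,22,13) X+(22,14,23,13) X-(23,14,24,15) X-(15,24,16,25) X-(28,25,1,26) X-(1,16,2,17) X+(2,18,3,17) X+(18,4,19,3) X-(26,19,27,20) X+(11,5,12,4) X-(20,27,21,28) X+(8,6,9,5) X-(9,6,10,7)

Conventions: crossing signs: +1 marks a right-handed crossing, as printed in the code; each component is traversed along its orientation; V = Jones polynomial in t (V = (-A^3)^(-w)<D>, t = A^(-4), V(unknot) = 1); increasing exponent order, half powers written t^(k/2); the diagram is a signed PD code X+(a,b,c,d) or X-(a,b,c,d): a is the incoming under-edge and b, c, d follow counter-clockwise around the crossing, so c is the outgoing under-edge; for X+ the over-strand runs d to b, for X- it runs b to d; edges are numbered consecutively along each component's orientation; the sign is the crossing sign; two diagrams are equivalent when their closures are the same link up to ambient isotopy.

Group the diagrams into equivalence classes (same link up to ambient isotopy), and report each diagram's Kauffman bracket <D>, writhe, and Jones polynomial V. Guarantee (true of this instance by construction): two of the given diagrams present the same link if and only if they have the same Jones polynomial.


classes: {D1, D3} | {D2}
V(D1) = -t^-6 + t^-5 - t^-4 + 2t^-3 - t^-2 + t^-1  [14 crossings, <D> = A^-8 - A^-4 + 2 - A^4 + A^8 - A^12, w = -4]
D2 (bracket A^-2 + A^6 - A^10; 14 crossings at w = -2): V = -t^-4 + t^-3 + t^-1
D3 (bracket A^-2 - A^2 + 2A^6 - A^10 + A^14 - A^18; 14 crossings at w = -2): V = -t^-6 + t^-5 - t^-4 + 2t^-3 - t^-2 + t^-1
note: 2 values of V(t) split the 3 diagrams


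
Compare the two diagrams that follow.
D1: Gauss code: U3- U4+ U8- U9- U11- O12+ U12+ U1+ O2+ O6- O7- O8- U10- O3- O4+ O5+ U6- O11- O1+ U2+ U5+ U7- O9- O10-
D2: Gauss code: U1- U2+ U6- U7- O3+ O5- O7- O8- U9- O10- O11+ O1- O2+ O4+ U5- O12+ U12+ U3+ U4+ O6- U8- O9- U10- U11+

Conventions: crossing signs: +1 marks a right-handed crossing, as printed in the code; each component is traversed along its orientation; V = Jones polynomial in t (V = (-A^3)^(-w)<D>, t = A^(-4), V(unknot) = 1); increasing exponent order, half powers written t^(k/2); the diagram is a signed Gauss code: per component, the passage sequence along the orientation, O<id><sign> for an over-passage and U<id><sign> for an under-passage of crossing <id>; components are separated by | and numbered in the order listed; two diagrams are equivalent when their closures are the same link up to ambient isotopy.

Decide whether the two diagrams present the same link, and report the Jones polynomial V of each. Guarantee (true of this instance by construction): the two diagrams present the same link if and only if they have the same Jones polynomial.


same link: yes
V(D1) = -t^-4 + t^-3 + t^-1  [12 crossings, <D> = A^-2 + A^6 - A^10, w = -2]
D2 (bracket A^-2 + A^6 - A^10; 12 crossings at w = -2): V = -t^-4 + t^-3 + t^-1
note: all 2 diagrams share one V(t), hence one class


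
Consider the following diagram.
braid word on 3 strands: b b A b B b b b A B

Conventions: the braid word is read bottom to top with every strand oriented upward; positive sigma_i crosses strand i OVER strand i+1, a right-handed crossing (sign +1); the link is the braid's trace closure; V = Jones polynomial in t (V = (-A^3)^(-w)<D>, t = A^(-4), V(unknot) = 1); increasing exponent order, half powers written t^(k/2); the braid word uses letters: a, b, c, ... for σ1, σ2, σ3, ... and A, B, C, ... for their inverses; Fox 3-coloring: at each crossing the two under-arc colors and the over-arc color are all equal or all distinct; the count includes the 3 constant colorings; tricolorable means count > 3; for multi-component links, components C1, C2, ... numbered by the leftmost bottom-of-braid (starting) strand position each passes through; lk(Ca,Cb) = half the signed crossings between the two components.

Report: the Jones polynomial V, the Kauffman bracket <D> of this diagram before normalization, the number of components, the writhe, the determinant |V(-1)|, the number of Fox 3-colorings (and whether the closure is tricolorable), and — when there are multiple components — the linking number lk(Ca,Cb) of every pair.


V = t^-1 - 1 + 2t - 2t^2 + 2t^3 - 2t^4 + t^5
<D> = A^-14 - 2A^-10 + 2A^-6 - 2A^-2 + 2A^2 - A^6 + A^10 (w = +2)
1 component over 10 crossings, w = +2
3 Fox colorings among 3^10, |V(-1)| = 11: not tricolorable
why: w = +2 (over 10 crossings) is diagram-only; (-A^3)^(-2) removes it from V


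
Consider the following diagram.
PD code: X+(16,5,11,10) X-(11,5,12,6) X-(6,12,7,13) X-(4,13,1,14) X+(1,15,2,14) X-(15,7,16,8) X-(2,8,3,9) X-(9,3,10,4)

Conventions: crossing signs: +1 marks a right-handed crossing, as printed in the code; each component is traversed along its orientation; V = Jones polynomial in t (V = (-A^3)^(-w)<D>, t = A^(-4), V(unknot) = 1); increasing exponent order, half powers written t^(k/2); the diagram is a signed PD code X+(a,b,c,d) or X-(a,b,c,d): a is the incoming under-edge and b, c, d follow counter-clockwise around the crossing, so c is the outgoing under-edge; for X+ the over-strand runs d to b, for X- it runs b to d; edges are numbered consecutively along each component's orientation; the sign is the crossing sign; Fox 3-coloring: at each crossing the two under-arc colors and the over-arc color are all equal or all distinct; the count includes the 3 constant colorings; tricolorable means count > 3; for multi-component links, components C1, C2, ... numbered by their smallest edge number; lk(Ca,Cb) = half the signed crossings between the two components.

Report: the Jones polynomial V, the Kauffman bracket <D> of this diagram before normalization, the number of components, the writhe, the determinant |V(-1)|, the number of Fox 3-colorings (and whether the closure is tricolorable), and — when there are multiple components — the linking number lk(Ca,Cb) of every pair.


V = t^-5 + 2t^-3 + t^-1
<D> = A^-8 + 2 + A^8 (w = -4)
3 components over 8 crossings, w = -4
lk(C1,C2): -1
lk(C1,C3) = 0
linking number lk(C2,C3) = -1
3 Fox colorings among 3^8, |V(-1)| = 4: not tricolorable
why: det 4 = |V(-1)|; not divisible by 3, so not tricolorable


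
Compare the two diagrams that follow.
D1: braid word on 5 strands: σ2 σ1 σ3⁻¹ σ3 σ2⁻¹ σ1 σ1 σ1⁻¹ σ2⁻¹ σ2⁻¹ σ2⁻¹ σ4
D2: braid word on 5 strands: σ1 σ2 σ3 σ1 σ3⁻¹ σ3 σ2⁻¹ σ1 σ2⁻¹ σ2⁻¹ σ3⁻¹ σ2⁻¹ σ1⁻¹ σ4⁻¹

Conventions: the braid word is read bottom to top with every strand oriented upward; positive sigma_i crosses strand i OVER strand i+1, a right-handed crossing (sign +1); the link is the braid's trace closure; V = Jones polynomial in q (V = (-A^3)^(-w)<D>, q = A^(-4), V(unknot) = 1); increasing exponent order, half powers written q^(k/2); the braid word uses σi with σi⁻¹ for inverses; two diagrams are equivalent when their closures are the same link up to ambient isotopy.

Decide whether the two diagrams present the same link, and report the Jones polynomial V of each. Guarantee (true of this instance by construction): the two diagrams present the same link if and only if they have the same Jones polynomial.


equivalent: yes
D1 (bracket A^-8 + 1 + A^4 + A^8 + A^12 - A^16; 12 crossings at w = 0): V = -q^-4 + q^-3 + q^-2 + q^-1 + 1 + q^2
V(D2) = -q^-4 + q^-3 + q^-2 + q^-1 + 1 + q^2  [14 crossings, <D> = A^-14 + A^-6 + A^-2 + A^2 + A^6 - A^10, w = -2]
observation: D2 (14 crossings) and D1 (12) are Markov-related braid presentations


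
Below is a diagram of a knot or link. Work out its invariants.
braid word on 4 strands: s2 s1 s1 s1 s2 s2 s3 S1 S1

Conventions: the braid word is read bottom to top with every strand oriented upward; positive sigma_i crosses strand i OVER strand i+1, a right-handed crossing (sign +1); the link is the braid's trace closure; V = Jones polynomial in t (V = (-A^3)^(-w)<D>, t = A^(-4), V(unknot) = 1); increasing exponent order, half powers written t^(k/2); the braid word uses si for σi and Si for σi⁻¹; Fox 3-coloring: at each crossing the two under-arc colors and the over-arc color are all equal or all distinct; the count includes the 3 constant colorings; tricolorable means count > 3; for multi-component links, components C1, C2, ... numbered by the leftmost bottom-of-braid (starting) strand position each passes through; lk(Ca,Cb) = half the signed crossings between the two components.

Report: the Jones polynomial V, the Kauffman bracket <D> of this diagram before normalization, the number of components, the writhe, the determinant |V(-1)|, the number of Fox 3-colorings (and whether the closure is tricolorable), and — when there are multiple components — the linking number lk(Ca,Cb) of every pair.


Jones polynomial: V(t) = 2t - 2t^2 + 3t^3 - 3t^4 + 2t^5 - 2t^6 + t^7
<D> = -A^-13 + 2A^-9 - 2A^-5 + 3A^-1 - 3A^3 + 2A^7 - 2A^11; writhe +5
components 1, writhe +5 (9 crossings)
3-colorings: 9 of 3^9, det 15 — tricolorable
note: |V(-1)| = 15: so tricolorable, since 3 divides 15


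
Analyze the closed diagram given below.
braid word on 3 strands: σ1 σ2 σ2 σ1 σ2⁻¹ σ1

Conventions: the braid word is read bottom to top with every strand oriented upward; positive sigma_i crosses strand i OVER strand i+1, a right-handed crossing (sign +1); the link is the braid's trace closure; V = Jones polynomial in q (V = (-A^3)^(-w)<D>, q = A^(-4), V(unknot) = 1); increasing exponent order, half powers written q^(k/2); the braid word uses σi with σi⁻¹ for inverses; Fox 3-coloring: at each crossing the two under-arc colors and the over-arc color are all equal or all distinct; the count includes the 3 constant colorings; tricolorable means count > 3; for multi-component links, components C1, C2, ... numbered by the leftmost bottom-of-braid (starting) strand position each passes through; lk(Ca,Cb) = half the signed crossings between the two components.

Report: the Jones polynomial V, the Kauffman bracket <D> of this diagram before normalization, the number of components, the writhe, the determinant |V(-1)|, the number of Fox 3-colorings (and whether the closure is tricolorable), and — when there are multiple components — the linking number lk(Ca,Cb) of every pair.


V(q) = q - q^2 + 2q^3 - q^4 + q^5 - q^6
bracket: -A^-12 + A^-8 - A^-4 + 2 - A^4 + A^8, w = +4
1 component, writhe +4, over 6 crossings
det 7, colorings 3 of 3^6 — not tricolorable
observation: det 7 = |V(-1)|; not divisible by 3, so not tricolorable


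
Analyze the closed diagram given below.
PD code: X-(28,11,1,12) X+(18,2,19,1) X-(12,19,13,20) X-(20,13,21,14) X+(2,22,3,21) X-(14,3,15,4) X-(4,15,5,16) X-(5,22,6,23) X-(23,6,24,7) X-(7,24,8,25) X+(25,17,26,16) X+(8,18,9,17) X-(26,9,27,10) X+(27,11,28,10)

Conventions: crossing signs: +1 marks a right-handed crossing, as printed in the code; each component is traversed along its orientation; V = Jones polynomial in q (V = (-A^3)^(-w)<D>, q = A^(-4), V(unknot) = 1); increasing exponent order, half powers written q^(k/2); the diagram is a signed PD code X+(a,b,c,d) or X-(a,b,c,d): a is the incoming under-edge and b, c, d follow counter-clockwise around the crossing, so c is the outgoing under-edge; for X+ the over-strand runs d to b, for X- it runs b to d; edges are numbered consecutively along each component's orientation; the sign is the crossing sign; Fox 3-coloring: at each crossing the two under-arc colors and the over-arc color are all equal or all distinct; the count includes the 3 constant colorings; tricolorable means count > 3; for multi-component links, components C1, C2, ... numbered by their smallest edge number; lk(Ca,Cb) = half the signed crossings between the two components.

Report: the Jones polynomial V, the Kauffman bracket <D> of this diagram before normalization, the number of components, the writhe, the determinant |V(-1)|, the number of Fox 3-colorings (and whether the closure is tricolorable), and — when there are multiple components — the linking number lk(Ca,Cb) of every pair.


V(q) = -q^-9 + 3q^-8 - 5q^-7 + 7q^-6 - 9q^-5 + 9q^-4 - 8q^-3 + 7q^-2 - 4q^-1 + 3 - q
bracket: -A^-16 + 3A^-12 - 4A^-8 + 7A^-4 - 8 + 9A^4 - 9A^8 + 7A^12 - 5A^16 + 3A^20 - A^24, w = -4
1 component, writhe -4, over 14 crossings
det 57, colorings 9 of 3^14 — tricolorable
observation: w = -4 (over 14 crossings) is diagram-only; (-A^3)^(4) removes it from V


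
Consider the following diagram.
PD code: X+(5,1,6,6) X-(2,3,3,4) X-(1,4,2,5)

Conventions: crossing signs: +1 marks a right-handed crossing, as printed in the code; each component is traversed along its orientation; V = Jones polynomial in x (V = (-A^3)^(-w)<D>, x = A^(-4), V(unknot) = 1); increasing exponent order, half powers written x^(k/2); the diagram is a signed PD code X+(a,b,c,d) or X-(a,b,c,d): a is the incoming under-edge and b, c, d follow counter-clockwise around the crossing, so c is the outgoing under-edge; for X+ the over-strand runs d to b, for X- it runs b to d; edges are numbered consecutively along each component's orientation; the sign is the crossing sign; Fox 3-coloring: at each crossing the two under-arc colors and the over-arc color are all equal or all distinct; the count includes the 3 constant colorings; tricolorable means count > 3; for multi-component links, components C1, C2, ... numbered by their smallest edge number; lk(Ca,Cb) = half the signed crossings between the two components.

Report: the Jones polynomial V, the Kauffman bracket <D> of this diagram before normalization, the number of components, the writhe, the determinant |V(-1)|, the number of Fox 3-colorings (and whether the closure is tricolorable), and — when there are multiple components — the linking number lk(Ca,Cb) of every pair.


V(x) = 1
bracket: -A^-3, w = -1
1 component, writhe -1, over 3 crossings
det 1, colorings 3 of 3^3 — not tricolorable
observation: w = -1 shifts under R1 moves; the (-A^3)^(1) factor cancels that in V


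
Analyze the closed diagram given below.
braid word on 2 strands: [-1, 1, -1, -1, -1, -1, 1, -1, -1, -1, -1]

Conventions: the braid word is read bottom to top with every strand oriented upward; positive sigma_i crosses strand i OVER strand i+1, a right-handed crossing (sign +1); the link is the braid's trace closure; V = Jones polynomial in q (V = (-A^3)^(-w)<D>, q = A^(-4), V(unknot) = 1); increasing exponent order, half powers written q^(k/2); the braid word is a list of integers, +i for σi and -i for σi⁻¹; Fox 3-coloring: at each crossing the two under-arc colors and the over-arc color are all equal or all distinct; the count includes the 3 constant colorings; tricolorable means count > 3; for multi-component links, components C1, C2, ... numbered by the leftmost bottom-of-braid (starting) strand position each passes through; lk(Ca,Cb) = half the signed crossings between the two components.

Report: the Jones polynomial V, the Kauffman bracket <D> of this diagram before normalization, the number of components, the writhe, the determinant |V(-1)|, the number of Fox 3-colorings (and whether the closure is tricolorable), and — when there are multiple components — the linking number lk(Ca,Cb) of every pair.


V(q) = -q^-10 + q^-9 - q^-8 + q^-7 - q^-6 + q^-5 + q^-3
bracket: -A^-9 - A^-1 + A^3 - A^7 + A^11 - A^15 + A^19, w = -7
1 component, writhe -7, over 11 crossings
det 7, colorings 3 of 3^11 — not tricolorable
observation: w = -7 (over 11 crossings) is diagram-only; (-A^3)^(7) removes it from V


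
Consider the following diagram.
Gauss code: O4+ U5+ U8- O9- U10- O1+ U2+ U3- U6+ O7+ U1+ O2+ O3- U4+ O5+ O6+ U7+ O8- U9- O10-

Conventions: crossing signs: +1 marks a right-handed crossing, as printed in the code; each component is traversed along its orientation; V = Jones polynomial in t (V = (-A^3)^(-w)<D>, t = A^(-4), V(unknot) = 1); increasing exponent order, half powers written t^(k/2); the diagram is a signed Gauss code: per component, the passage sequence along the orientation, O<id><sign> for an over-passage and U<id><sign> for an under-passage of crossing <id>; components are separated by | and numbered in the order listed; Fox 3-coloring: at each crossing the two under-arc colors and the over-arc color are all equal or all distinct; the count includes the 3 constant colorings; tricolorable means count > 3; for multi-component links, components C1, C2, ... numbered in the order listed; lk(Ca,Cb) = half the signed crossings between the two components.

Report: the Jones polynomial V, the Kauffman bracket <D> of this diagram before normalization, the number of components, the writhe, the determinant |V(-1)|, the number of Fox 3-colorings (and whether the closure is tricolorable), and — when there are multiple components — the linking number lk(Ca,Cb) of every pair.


V(t) = -t^-1 + 2 - t + 2t^2 - t^3 + t^4 - t^5
bracket: -A^-14 + A^-10 - A^-6 + 2A^-2 - A^2 + 2A^6 - A^10, w = +2
1 component, writhe +2, over 10 crossings
det 9, colorings 9 of 3^10 — tricolorable
observation: w = +2 (over 10 crossings) is diagram-only; (-A^3)^(-2) removes it from V


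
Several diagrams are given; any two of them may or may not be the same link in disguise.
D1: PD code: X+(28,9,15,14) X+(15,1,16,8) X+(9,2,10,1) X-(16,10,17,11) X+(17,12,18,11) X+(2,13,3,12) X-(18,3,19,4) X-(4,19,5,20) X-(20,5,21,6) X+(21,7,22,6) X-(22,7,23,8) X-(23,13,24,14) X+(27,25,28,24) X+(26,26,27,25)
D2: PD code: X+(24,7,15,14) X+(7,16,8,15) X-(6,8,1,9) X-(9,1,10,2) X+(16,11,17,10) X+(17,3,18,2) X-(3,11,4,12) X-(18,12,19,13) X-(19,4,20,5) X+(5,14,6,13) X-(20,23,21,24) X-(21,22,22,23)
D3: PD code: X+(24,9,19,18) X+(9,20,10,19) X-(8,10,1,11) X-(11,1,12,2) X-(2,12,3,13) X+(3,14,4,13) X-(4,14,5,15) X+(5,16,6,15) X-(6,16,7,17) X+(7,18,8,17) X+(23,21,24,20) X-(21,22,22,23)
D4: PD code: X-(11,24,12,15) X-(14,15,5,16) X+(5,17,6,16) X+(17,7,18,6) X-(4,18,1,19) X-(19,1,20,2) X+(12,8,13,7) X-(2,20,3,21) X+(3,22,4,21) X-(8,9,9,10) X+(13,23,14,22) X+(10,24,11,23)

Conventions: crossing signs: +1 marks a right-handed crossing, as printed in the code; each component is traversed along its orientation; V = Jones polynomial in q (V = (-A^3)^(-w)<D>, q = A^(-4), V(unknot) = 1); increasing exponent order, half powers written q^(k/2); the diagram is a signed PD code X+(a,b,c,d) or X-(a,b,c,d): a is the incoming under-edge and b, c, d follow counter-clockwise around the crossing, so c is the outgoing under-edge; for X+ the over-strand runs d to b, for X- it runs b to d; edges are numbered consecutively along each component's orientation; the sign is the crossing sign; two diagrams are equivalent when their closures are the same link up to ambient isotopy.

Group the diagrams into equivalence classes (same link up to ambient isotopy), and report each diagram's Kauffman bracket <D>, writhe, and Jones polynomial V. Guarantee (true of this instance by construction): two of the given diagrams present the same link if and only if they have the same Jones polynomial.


classes: {D1, D2, D3, D4}
V(D1) = q^-2 + 2 + q^2  [14 crossings, <D> = A^-2 + 2A^6 + A^14, w = +2]
V(D2) = q^-2 + 2 + q^2  (w -2, c 12, <D> = A^-14 + 2A^-6 + A^2)
V(D3) = q^-2 + 2 + q^2  (w 0, c 12, <D> = A^-8 + 2 + A^8)
D4 (bracket A^-8 + 2 + A^8; 12 crossings at w = 0): V = q^-2 + 2 + q^2
insight: one V(q) for all 4 diagrams — one class (guaranteed)


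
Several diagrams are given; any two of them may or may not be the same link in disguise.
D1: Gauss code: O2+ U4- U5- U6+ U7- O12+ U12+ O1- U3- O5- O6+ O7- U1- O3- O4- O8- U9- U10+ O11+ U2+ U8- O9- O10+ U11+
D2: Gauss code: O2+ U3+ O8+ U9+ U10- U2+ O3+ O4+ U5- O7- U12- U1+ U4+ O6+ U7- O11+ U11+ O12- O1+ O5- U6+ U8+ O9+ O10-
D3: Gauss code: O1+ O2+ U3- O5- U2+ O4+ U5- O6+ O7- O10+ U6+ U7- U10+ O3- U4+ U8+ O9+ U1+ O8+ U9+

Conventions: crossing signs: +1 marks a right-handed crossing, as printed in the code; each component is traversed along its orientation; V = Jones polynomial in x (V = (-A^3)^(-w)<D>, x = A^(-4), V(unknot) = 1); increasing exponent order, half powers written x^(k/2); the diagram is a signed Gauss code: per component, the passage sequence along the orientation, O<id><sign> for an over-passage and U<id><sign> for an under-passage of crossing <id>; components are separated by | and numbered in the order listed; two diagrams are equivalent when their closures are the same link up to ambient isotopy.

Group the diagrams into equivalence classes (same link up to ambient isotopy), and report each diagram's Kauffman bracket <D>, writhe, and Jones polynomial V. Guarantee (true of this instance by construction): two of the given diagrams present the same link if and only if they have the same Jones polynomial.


classes: {D1} | {D2, D3}
V(D1) = -x^-4 + x^-3 + x^-1  [12 crossings, <D> = A^-2 + A^6 - A^10, w = -2]
D2 (bracket -A^-12 + 2A^-8 - 2A^-4 + 3 - 3A^4 + 2A^8 - A^12 + A^16; 12 crossings at w = +4): V = x^-1 - 1 + 2x - 3x^2 + 3x^3 - 2x^4 + 2x^5 - x^6
V(D3) = x^-1 - 1 + 2x - 3x^2 + 3x^3 - 2x^4 + 2x^5 - x^6  (w +4, c 10, <D> = -A^-12 + 2A^-8 - 2A^-4 + 3 - 3A^4 + 2A^8 - A^12 + A^16)
insight: 2 values of V(x) split the 3 diagrams


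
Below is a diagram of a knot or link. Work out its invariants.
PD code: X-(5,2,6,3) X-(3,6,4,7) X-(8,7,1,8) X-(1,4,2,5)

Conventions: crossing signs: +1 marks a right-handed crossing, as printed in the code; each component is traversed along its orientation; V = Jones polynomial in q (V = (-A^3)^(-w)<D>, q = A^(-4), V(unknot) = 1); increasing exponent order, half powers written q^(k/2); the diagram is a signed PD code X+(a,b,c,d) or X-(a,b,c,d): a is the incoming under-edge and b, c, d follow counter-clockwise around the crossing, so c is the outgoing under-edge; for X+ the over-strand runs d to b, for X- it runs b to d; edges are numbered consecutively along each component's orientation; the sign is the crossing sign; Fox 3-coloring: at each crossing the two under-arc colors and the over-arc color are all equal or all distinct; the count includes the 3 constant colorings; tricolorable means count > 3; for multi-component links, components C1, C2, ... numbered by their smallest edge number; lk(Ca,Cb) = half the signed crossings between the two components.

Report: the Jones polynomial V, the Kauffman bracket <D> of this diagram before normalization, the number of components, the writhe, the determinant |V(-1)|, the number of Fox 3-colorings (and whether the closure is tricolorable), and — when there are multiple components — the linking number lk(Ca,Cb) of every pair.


V(q) = -q^-4 + q^-3 + q^-1
bracket: A^-8 + 1 - A^4, w = -4
1 component, writhe -4, over 4 crossings
det 3, colorings 9 of 3^4 — tricolorable
observation: w = -4 (over 4 crossings) is diagram-only; (-A^3)^(4) removes it from V


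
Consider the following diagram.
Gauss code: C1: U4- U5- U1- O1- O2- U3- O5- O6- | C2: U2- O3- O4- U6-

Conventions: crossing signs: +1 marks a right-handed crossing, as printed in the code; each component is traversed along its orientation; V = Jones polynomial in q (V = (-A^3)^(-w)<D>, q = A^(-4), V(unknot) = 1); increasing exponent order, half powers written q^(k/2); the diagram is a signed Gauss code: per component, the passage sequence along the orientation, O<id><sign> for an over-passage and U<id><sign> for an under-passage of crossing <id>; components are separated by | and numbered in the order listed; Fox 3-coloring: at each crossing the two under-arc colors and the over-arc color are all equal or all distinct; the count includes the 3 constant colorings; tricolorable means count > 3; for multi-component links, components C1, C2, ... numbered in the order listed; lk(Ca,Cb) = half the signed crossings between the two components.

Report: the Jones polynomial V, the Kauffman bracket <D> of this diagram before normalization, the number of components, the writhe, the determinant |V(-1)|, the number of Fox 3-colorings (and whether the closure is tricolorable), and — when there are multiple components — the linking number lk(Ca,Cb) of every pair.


Jones polynomial: V(q) = -q^(-11/2) + q^(-9/2) - q^(-7/2) - q^(-3/2)
<D> = -A^-12 - A^-4 + 1 - A^4; writhe -6
components 2, writhe -6 (6 crossings)
linking number lk(C1,C2) = -2
3-colorings: 3 of 3^6, det 4 — not tricolorable
note: w = -6 shifts under R1 moves; the (-A^3)^(6) factor cancels that in V


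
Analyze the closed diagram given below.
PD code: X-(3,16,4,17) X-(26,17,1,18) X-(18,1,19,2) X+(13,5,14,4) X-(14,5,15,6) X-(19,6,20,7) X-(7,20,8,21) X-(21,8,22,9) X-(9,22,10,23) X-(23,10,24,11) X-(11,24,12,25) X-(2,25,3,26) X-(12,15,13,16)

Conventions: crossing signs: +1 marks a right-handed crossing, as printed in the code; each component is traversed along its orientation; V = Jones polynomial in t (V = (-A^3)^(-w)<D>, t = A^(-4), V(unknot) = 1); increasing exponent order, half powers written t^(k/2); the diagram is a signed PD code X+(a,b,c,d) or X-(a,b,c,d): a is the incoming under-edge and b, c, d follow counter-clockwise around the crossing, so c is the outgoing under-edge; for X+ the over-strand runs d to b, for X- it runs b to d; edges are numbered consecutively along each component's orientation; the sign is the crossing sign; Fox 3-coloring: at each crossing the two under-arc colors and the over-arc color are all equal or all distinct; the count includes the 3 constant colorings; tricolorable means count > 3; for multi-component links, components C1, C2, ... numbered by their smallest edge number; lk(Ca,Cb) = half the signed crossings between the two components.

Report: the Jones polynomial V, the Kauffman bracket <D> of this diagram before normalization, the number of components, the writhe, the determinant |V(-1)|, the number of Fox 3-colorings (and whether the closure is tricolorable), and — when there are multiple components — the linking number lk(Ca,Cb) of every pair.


V(t) = -t^-13 + t^-12 - t^-11 + t^-10 - t^-9 + t^-8 - t^-7 + t^-6 + t^-4
bracket: -A^-17 - A^-9 + A^-5 - A^-1 + A^3 - A^7 + A^11 - A^15 + A^19, w = -11
1 component, writhe -11, over 13 crossings
det 9, colorings 9 of 3^13 — tricolorable
observation: V spans 9 powers of t: at least 9 crossings in any diagram


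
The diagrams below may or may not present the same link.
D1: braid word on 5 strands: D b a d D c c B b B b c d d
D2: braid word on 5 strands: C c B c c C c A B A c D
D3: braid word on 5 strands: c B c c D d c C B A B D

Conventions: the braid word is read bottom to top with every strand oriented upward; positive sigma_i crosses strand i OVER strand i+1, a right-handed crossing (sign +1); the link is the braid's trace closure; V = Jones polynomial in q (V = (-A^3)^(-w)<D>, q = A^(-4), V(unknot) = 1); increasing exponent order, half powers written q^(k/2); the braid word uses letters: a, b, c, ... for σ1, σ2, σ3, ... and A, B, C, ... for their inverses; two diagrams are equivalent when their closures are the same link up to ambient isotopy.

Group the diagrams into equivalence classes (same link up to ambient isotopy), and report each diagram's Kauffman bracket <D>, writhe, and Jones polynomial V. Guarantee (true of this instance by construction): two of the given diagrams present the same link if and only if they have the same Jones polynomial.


equivalence classes: {D1} | {D2, D3}
D1 (bracket -A^2 + A^6 + A^14; 14 crossings at w = +6): V = q + q^3 - q^4
V(D2) = -q^-3 + 2q^-2 - 2q^-1 + 3 - 2q + 2q^2 - q^3  (w -2, c 12, <D> = -A^-18 + 2A^-14 - 2A^-10 + 3A^-6 - 2A^-2 + 2A^2 - A^6)
V(D3) = -q^-3 + 2q^-2 - 2q^-1 + 3 - 2q + 2q^2 - q^3  [12 crossings, <D> = -A^-18 + 2A^-14 - 2A^-10 + 3A^-6 - 2A^-2 + 2A^2 - A^6, w = -2]
key observation: 2 values of V(q) split the 3 diagrams


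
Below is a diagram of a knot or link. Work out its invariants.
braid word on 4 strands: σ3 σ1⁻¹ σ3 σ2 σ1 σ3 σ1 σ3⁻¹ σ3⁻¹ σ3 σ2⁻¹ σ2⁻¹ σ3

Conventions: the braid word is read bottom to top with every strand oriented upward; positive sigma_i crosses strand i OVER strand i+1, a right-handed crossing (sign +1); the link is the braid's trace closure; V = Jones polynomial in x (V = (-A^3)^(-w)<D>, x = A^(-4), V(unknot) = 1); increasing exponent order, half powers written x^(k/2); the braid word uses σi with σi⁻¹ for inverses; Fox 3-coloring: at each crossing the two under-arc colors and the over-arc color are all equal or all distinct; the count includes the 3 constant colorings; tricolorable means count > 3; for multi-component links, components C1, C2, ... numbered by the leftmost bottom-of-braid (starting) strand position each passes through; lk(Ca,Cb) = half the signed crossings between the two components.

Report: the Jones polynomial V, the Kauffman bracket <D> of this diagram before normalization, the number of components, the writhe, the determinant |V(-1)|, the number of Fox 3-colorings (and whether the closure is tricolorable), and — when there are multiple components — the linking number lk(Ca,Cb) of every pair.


V(x) = x^-1 - 1 + 2x - 3x^2 + 3x^3 - 2x^4 + 2x^5 - x^6
bracket: A^-15 - 2A^-11 + 2A^-7 - 3A^-3 + 3A - 2A^5 + A^9 - A^13, w = +3
1 component, writhe +3, over 13 crossings
det 15, colorings 9 of 3^13 — tricolorable
observation: det 15 = |V(-1)|; divisible by 3, so tricolorable


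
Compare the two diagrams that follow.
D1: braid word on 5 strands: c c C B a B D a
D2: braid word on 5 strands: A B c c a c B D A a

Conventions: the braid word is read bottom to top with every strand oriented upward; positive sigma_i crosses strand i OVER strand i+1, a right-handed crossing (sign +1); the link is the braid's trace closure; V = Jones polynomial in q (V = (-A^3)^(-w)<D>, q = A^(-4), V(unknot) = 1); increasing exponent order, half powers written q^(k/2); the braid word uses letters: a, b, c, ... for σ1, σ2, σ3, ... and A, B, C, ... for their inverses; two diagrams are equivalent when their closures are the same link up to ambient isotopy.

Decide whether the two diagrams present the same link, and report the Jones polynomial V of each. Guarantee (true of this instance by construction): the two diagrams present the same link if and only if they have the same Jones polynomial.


equivalent: no
D1 (bracket A^-8 - A^-4 + 1 - A^4 + A^8; 8 crossings at w = 0): V = q^-2 - q^-1 + 1 - q + q^2
V(D2) = q + q^3 - q^4  [10 crossings, <D> = -A^-16 + A^-12 + A^-4, w = 0]
observation: V(q) takes 2 values over 2 diagrams, fixing the grouping


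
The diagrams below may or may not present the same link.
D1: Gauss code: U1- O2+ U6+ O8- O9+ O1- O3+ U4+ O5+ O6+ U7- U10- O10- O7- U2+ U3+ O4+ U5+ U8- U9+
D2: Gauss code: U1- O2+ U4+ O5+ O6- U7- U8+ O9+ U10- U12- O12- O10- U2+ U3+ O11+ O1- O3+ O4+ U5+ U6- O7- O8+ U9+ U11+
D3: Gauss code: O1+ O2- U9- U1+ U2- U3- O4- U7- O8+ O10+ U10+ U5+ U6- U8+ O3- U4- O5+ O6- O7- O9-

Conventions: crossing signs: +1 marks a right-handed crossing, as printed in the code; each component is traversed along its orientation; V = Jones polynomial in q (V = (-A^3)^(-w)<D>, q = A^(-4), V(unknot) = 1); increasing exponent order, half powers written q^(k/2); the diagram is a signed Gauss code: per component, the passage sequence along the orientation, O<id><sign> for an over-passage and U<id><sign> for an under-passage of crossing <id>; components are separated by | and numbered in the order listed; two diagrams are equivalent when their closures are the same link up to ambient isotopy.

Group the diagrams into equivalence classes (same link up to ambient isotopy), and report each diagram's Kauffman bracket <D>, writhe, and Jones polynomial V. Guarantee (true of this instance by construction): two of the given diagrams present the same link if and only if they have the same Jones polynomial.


grouping into links: {D1} | {D2} | {D3}
V(D1) = q - q^2 + 2q^3 - q^4 + q^5 - q^6  (w +2, c 10, <D> = -A^-18 + A^-14 - A^-10 + 2A^-6 - A^-2 + A^2)
V(D2) = q + q^3 - q^4  [12 crossings, <D> = -A^-10 + A^-6 + A^2, w = +2]
V(D3) = -q^-4 + q^-3 + q^-1  [10 crossings, <D> = A^-2 + A^6 - A^10, w = -2]
why: 3 classes among 3 diagrams; unequal V(q) rules out equality
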